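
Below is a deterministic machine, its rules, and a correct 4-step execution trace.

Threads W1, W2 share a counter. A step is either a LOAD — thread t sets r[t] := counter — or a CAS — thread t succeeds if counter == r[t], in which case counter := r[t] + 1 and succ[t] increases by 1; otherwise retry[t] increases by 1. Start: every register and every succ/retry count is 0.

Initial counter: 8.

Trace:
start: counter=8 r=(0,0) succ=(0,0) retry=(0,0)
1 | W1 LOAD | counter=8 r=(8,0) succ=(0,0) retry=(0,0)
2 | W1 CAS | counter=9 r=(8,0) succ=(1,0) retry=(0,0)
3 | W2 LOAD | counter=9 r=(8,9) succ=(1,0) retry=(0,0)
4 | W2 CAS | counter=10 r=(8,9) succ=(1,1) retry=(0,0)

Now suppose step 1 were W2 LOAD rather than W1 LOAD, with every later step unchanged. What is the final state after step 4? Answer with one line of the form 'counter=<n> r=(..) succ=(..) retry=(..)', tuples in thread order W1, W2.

counter=9 r=(0,8) succ=(0,1) retry=(1,0)

(re-executing from step 1 with the substitution; state before step 1: counter=8 r=(0,0) succ=(0,0) retry=(0,0))
1 | W2 LOAD | counter=8 r=(0,8) succ=(0,0) retry=(0,0)
2 | W1 CAS | counter=8 r=(0,8) succ=(0,0) retry=(1,0)
3 | W2 LOAD | counter=8 r=(0,8) succ=(0,0) retry=(1,0)
4 | W2 CAS | counter=9 r=(0,8) succ=(0,1) retry=(1,0)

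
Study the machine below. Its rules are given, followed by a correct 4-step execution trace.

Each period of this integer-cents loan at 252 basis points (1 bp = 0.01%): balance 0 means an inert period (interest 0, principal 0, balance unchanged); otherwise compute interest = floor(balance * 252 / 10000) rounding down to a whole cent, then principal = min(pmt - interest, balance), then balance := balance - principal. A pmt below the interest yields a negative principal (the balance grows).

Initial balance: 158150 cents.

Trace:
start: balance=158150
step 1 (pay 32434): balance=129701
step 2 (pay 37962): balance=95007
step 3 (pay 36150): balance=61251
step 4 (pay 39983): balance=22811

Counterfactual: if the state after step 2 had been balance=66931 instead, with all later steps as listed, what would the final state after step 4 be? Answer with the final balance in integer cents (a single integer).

state after step 2 := balance=66931
step 3 (pay 36150): balance=32467
step 4 (pay 39983): balance=0

0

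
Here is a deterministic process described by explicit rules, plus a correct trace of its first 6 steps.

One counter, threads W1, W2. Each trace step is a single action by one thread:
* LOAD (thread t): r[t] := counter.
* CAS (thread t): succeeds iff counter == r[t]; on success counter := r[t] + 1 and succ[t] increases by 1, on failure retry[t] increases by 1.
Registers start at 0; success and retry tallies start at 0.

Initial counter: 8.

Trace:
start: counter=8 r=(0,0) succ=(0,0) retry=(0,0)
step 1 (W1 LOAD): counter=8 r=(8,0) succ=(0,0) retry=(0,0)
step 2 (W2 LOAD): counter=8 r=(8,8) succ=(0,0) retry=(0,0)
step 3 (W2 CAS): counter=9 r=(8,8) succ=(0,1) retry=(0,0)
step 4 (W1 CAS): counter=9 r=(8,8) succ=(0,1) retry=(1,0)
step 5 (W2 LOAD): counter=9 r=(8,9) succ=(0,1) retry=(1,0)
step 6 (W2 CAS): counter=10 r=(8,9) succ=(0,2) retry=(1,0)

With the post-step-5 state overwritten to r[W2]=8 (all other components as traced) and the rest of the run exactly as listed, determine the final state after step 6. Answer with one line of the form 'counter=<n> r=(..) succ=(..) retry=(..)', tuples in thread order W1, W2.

state after step 5 := counter=9 r=(8,8) succ=(0,1) retry=(1,0)
step 6 (W2 CAS): counter=9 r=(8,8) succ=(0,1) retry=(1,1)

counter=9 r=(8,8) succ=(0,1) retry=(1,1)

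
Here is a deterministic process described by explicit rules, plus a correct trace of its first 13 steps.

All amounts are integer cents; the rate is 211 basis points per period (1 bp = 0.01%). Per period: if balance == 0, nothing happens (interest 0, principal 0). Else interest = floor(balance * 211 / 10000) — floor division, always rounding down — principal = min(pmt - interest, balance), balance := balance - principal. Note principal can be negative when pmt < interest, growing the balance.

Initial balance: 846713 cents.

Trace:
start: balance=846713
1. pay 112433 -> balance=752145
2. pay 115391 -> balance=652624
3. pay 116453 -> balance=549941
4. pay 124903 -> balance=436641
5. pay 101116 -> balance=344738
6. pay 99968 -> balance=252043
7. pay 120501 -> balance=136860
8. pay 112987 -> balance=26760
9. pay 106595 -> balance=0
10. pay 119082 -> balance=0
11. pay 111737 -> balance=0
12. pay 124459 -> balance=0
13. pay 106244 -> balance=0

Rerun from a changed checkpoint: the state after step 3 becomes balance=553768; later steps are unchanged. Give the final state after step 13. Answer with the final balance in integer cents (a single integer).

state after step 3 := balance=553768
4. pay 124903 -> balance=440549
5. pay 101116 -> balance=348728
6. pay 99968 -> balance=256118
7. pay 120501 -> balance=141021
8. pay 112987 -> balance=31009
9. pay 106595 -> balance=0
10. pay 119082 -> balance=0
11. pay 111737 -> balance=0
12. pay 124459 -> balance=0
13. pay 106244 -> balance=0

0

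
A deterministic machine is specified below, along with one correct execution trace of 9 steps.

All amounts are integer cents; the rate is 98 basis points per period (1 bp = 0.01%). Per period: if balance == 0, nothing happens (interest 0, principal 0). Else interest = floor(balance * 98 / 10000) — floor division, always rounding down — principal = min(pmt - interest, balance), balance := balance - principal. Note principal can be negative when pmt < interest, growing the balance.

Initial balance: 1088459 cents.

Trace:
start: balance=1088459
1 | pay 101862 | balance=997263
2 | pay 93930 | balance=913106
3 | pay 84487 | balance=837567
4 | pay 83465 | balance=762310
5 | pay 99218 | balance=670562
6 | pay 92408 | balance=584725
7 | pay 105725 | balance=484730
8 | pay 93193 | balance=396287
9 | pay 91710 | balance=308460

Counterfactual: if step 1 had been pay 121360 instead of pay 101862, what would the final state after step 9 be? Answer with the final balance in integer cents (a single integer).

(re-executing from step 1 with the substitution; state before step 1: balance=1088459)
1 | pay 121360 | balance=977765
2 | pay 93930 | balance=893417
3 | pay 84487 | balance=817685
4 | pay 83465 | balance=742233
5 | pay 99218 | balance=650288
6 | pay 92408 | balance=564252
7 | pay 105725 | balance=464056
8 | pay 93193 | balance=375410
9 | pay 91710 | balance=287379

287379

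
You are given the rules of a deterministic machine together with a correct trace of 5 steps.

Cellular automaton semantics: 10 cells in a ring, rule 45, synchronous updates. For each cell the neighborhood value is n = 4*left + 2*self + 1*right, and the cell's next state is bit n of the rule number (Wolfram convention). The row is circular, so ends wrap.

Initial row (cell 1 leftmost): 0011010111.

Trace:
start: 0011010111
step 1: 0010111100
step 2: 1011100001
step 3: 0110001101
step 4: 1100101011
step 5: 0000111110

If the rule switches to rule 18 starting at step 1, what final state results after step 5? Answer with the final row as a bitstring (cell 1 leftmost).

(re-executing steps 1..5 under rule 18; state before step 1: 0011010111)
step 1: 1100000000
step 2: 0010000001
step 3: 1101000010
step 4: 0000100100
step 5: 0001011010

0001011010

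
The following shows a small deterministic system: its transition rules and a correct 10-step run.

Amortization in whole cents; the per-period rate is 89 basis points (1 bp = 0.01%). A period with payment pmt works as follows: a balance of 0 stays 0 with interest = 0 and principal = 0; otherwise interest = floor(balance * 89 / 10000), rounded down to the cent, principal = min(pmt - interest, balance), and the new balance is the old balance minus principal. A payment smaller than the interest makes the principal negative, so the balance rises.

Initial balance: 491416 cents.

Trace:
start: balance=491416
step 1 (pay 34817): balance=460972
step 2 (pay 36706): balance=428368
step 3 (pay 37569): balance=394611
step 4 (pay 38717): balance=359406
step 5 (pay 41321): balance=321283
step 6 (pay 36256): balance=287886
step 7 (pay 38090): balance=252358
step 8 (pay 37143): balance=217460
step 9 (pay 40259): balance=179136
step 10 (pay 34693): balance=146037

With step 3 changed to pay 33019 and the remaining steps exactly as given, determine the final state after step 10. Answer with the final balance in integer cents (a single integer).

(re-executing from step 3 with the substitution; state before step 3: balance=428368)
step 3 (pay 33019): balance=399161
step 4 (pay 38717): balance=363996
step 5 (pay 41321): balance=325914
step 6 (pay 36256): balance=292558
step 7 (pay 38090): balance=257071
step 8 (pay 37143): balance=222215
step 9 (pay 40259): balance=183933
step 10 (pay 34693): balance=150877

150877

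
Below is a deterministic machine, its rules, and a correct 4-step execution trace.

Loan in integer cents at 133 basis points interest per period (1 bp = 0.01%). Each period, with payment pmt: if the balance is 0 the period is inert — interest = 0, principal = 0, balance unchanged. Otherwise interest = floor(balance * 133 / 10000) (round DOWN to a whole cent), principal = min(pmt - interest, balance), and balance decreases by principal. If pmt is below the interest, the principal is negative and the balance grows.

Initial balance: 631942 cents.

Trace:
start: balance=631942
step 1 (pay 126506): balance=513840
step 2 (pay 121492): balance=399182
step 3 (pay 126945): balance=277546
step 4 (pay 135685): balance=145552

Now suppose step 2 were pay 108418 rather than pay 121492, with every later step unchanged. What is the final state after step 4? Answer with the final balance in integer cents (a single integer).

(re-executing from step 2 with the substitution; state before step 2: balance=513840)
step 2 (pay 108418): balance=412256
step 3 (pay 126945): balance=290794
step 4 (pay 135685): balance=158976

158976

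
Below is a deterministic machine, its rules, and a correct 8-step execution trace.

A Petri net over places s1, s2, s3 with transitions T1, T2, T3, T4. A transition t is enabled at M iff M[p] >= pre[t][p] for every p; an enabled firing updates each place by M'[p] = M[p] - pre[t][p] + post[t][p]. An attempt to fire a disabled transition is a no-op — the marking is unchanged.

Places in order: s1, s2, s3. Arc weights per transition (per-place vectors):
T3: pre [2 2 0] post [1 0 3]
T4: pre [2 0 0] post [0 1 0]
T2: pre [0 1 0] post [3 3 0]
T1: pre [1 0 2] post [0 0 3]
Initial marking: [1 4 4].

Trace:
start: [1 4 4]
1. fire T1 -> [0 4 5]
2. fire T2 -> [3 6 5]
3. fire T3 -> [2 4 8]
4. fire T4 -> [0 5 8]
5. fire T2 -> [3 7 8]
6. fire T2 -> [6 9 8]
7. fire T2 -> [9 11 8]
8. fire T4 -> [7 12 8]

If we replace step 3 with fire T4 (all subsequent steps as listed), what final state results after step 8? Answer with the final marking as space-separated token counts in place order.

(re-executing from step 3 with the substitution; state before step 3: [3 6 5])
3. fire T4 -> [1 7 5]
4. fire T4 -> [1 7 5]
5. fire T2 -> [4 9 5]
6. fire T2 -> [7 11 5]
7. fire T2 -> [10 13 5]
8. fire T4 -> [8 14 5]

8 14 5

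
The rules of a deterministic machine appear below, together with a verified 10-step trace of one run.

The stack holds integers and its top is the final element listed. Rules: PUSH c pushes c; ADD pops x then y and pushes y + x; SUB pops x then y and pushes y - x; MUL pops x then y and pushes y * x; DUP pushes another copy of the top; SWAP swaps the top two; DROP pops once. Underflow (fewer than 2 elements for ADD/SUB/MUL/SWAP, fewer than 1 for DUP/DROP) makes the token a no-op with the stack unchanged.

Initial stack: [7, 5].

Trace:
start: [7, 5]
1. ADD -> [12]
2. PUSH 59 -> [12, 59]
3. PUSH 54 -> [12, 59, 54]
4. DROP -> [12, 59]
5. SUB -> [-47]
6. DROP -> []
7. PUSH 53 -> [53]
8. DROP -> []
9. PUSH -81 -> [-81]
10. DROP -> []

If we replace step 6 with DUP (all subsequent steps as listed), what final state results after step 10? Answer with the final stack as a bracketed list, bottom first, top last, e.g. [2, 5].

[-47, -47]

(re-executing from step 6 with the substitution; state before step 6: [-47])
6. DUP -> [-47, -47]
7. PUSH 53 -> [-47, -47, 53]
8. DROP -> [-47, -47]
9. PUSH -81 -> [-47, -47, -81]
10. DROP -> [-47, -47]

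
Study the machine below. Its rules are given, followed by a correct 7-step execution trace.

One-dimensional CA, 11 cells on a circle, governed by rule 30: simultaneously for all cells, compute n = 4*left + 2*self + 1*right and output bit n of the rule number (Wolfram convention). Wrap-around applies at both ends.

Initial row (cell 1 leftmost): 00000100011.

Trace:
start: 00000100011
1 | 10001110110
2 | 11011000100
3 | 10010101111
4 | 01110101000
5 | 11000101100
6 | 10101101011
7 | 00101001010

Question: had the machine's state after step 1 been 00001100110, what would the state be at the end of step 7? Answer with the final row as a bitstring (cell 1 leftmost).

11011011100

state after step 1 := 00001100110
2 | 00011011101
3 | 10110010001
4 | 00101111011
5 | 11101000010
6 | 10001100110
7 | 11011011100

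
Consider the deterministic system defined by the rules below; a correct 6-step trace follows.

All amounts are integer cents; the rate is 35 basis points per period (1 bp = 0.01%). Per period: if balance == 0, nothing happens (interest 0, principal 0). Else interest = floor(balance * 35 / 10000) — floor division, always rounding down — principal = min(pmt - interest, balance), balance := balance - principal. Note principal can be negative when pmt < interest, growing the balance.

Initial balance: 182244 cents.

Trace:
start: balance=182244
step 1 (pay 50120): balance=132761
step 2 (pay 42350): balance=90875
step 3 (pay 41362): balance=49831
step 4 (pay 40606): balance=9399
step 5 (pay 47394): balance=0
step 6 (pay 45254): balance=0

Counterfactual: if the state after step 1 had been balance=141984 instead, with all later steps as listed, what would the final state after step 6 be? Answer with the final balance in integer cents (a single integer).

state after step 1 := balance=141984
step 2 (pay 42350): balance=100130
step 3 (pay 41362): balance=59118
step 4 (pay 40606): balance=18718
step 5 (pay 47394): balance=0
step 6 (pay 45254): balance=0

0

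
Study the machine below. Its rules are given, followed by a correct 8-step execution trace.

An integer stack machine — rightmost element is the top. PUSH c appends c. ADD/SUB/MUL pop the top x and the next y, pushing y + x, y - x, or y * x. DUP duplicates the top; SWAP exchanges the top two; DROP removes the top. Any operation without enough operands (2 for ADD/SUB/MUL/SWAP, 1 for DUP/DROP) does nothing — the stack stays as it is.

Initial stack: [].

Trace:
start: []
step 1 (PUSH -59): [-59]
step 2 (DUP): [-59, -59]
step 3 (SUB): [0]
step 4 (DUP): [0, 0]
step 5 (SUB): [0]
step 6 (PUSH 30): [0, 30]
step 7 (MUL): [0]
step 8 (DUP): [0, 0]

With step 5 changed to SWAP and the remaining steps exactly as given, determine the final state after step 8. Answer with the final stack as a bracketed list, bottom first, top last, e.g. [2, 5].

(re-executing from step 5 with the substitution; state before step 5: [0, 0])
step 5 (SWAP): [0, 0]
step 6 (PUSH 30): [0, 0, 30]
step 7 (MUL): [0, 0]
step 8 (DUP): [0, 0, 0]

[0, 0, 0]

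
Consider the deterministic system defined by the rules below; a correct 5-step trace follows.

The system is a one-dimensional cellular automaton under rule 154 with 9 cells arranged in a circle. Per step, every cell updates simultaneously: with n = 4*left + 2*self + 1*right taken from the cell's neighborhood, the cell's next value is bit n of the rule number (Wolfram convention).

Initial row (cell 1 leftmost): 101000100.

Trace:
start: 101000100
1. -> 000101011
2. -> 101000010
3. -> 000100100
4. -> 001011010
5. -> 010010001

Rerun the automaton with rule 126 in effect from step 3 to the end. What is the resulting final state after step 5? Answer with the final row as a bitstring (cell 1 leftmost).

001100110

(re-executing steps 3..5 under rule 126; state before step 3: 101000010)
3. -> 111100111
4. -> 000111100
5. -> 001100110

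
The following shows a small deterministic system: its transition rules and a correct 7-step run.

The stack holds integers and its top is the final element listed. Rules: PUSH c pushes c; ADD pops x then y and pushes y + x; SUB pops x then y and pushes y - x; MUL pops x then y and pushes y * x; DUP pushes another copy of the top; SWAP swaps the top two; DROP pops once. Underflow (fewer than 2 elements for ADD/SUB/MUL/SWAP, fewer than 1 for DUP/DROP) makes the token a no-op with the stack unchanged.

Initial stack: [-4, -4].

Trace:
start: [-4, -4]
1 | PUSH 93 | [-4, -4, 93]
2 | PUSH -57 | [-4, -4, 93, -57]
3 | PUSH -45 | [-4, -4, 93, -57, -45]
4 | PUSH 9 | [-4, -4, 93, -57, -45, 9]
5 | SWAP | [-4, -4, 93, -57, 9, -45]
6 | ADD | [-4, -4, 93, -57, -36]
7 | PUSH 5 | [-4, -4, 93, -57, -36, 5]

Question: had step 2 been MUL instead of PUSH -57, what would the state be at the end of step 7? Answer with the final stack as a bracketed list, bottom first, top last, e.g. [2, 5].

[-4, -372, -36, 5]

(re-executing from step 2 with the substitution; state before step 2: [-4, -4, 93])
2 | MUL | [-4, -372]
3 | PUSH -45 | [-4, -372, -45]
4 | PUSH 9 | [-4, -372, -45, 9]
5 | SWAP | [-4, -372, 9, -45]
6 | ADD | [-4, -372, -36]
7 | PUSH 5 | [-4, -372, -36, 5]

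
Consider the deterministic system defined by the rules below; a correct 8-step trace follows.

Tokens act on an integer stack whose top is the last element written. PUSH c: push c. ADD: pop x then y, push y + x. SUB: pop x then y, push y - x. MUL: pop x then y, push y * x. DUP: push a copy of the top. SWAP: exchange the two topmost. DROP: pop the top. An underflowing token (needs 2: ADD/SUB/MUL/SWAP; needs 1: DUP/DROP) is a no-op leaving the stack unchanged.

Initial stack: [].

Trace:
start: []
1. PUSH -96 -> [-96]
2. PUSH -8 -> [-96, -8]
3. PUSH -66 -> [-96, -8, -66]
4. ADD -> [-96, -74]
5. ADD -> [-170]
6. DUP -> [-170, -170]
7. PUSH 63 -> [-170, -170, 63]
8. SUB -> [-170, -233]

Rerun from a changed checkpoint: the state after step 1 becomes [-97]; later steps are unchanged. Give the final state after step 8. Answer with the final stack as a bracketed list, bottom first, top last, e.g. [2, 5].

[-171, -234]

state after step 1 := [-97]
2. PUSH -8 -> [-97, -8]
3. PUSH -66 -> [-97, -8, -66]
4. ADD -> [-97, -74]
5. ADD -> [-171]
6. DUP -> [-171, -171]
7. PUSH 63 -> [-171, -171, 63]
8. SUB -> [-171, -234]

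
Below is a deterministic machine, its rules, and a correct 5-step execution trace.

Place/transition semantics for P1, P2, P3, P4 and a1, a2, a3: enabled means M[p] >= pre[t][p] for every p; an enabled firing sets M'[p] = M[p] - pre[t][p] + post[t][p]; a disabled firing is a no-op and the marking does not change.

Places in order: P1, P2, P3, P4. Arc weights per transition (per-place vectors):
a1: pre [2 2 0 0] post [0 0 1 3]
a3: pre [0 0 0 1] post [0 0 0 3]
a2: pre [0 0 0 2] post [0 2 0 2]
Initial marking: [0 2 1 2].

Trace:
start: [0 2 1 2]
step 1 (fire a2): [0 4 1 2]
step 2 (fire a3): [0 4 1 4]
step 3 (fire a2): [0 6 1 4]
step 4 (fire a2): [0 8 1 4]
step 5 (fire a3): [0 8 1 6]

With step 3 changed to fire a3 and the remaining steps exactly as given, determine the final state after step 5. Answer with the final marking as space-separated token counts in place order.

0 6 1 8

(re-executing from step 3 with the substitution; state before step 3: [0 4 1 4])
step 3 (fire a3): [0 4 1 6]
step 4 (fire a2): [0 6 1 6]
step 5 (fire a3): [0 6 1 8]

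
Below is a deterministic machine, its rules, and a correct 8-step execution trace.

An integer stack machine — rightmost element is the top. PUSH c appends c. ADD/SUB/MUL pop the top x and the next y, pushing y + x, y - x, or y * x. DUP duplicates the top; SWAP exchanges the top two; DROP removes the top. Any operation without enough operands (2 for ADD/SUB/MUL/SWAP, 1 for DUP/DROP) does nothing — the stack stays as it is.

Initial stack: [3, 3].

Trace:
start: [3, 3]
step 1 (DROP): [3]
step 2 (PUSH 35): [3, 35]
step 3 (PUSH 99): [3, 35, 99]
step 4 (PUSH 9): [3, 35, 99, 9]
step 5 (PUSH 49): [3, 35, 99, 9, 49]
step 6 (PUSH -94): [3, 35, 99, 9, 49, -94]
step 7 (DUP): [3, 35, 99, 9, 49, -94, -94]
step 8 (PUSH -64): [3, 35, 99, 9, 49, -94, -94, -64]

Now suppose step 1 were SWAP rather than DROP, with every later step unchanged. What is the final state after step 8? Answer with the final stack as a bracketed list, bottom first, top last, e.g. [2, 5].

(re-executing from step 1 with the substitution; state before step 1: [3, 3])
step 1 (SWAP): [3, 3]
step 2 (PUSH 35): [3, 3, 35]
step 3 (PUSH 99): [3, 3, 35, 99]
step 4 (PUSH 9): [3, 3, 35, 99, 9]
step 5 (PUSH 49): [3, 3, 35, 99, 9, 49]
step 6 (PUSH -94): [3, 3, 35, 99, 9, 49, -94]
step 7 (DUP): [3, 3, 35, 99, 9, 49, -94, -94]
step 8 (PUSH -64): [3, 3, 35, 99, 9, 49, -94, -94, -64]

[3, 3, 35, 99, 9, 49, -94, -94, -64]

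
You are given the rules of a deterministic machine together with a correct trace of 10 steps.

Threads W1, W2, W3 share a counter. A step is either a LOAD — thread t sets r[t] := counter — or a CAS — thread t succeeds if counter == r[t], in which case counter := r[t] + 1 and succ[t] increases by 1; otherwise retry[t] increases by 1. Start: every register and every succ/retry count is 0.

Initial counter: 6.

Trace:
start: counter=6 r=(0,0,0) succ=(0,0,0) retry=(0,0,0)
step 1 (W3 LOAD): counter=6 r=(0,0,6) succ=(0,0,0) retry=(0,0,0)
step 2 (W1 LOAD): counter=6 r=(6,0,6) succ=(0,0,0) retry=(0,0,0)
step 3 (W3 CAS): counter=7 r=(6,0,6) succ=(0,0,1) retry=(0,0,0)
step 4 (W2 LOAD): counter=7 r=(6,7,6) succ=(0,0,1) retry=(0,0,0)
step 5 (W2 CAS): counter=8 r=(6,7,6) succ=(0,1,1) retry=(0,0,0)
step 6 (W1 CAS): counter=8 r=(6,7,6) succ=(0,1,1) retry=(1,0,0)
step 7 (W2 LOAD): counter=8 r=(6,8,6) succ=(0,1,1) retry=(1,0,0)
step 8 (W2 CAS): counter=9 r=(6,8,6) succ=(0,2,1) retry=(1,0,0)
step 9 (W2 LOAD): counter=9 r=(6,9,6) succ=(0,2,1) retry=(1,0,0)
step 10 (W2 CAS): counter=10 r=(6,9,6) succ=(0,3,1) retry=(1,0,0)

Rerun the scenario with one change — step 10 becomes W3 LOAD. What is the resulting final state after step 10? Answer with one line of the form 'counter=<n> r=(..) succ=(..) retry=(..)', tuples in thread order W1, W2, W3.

counter=9 r=(6,9,9) succ=(0,2,1) retry=(1,0,0)

(re-executing from step 10 with the substitution; state before step 10: counter=9 r=(6,9,6) succ=(0,2,1) retry=(1,0,0))
step 10 (W3 LOAD): counter=9 r=(6,9,9) succ=(0,2,1) retry=(1,0,0)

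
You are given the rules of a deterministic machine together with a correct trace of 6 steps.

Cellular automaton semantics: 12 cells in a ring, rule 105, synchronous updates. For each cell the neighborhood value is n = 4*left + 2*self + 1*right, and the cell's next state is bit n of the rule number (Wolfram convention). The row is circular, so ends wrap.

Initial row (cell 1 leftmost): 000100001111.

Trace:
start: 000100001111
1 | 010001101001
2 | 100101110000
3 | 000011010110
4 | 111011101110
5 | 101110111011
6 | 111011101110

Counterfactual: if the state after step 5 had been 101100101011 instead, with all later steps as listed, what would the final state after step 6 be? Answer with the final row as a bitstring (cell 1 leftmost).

state after step 5 := 101100101011
6 | 111100010110

111100010110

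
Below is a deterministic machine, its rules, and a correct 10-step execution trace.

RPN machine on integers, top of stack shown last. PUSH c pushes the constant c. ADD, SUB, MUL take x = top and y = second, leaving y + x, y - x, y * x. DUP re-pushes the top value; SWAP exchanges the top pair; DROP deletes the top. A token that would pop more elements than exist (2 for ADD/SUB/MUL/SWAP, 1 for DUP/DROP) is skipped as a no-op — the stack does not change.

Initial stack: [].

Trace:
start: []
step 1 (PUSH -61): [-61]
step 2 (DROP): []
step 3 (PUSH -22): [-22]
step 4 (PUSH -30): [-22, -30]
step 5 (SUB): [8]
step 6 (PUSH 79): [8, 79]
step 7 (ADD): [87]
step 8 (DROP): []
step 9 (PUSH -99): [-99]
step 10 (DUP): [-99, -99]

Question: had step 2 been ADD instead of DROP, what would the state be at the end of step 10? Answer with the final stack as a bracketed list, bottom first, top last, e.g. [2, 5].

[-61, -99, -99]

(re-executing from step 2 with the substitution; state before step 2: [-61])
step 2 (ADD): [-61]
step 3 (PUSH -22): [-61, -22]
step 4 (PUSH -30): [-61, -22, -30]
step 5 (SUB): [-61, 8]
step 6 (PUSH 79): [-61, 8, 79]
step 7 (ADD): [-61, 87]
step 8 (DROP): [-61]
step 9 (PUSH -99): [-61, -99]
step 10 (DUP): [-61, -99, -99]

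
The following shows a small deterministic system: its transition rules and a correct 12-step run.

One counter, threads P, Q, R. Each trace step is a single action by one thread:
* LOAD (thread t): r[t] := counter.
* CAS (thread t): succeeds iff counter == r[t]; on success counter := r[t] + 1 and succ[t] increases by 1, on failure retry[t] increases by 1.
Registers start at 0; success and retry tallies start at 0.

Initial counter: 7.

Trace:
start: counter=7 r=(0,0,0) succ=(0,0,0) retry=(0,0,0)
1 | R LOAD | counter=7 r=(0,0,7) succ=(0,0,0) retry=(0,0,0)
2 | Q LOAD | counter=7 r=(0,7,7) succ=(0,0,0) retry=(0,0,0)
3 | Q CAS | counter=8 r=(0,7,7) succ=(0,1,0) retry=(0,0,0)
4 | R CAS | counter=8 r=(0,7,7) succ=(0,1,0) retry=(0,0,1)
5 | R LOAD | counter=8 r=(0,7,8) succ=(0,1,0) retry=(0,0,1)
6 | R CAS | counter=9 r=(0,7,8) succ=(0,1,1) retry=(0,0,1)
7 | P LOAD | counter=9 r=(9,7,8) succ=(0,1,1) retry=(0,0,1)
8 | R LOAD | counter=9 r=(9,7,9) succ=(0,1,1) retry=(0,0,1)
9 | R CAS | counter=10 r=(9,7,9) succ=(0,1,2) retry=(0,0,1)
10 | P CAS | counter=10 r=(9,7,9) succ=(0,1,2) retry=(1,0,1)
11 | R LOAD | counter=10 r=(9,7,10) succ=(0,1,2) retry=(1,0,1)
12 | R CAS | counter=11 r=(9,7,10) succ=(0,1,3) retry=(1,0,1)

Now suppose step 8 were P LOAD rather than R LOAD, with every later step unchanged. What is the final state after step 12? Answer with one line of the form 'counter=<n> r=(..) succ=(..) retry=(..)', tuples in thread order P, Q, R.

counter=11 r=(9,7,10) succ=(1,1,2) retry=(0,0,2)

(re-executing from step 8 with the substitution; state before step 8: counter=9 r=(9,7,8) succ=(0,1,1) retry=(0,0,1))
8 | P LOAD | counter=9 r=(9,7,8) succ=(0,1,1) retry=(0,0,1)
9 | R CAS | counter=9 r=(9,7,8) succ=(0,1,1) retry=(0,0,2)
10 | P CAS | counter=10 r=(9,7,8) succ=(1,1,1) retry=(0,0,2)
11 | R LOAD | counter=10 r=(9,7,10) succ=(1,1,1) retry=(0,0,2)
12 | R CAS | counter=11 r=(9,7,10) succ=(1,1,2) retry=(0,0,2)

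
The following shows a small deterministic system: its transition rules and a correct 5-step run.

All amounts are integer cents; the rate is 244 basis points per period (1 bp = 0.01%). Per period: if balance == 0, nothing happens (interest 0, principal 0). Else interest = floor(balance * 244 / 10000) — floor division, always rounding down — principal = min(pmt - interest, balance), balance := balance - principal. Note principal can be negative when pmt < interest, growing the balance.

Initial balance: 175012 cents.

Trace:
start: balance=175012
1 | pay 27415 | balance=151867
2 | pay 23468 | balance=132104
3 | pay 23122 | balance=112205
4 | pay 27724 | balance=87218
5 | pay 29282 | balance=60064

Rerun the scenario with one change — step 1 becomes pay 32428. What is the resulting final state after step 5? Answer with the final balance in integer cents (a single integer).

(re-executing from step 1 with the substitution; state before step 1: balance=175012)
1 | pay 32428 | balance=146854
2 | pay 23468 | balance=126969
3 | pay 23122 | balance=106945
4 | pay 27724 | balance=81830
5 | pay 29282 | balance=54544

54544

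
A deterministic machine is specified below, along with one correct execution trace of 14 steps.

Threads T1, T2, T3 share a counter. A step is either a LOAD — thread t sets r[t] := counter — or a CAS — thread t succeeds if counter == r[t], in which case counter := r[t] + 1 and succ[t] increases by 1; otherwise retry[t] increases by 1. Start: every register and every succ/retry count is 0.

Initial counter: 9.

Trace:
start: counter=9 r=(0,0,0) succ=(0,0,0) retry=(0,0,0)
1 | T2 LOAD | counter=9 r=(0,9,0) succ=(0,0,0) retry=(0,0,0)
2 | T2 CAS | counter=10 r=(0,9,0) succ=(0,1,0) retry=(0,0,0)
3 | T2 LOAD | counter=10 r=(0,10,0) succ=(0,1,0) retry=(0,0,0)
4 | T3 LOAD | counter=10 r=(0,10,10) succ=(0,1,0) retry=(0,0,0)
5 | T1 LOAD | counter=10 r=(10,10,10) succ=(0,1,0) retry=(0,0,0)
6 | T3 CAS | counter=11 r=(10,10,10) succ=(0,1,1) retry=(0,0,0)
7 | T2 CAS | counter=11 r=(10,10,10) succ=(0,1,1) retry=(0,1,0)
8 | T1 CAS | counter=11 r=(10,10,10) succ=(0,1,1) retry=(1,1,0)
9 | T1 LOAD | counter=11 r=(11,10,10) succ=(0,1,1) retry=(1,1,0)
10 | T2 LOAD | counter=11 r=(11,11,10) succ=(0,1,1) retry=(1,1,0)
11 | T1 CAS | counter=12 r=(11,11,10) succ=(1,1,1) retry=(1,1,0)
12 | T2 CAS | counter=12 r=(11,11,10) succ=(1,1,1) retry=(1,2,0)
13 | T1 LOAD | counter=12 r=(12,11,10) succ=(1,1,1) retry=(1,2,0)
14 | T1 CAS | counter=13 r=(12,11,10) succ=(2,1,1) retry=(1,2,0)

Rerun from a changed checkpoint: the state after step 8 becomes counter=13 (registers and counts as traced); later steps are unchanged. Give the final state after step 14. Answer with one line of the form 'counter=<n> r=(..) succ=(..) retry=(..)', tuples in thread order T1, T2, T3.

state after step 8 := counter=13 r=(10,10,10) succ=(0,1,1) retry=(1,1,0)
9 | T1 LOAD | counter=13 r=(13,10,10) succ=(0,1,1) retry=(1,1,0)
10 | T2 LOAD | counter=13 r=(13,13,10) succ=(0,1,1) retry=(1,1,0)
11 | T1 CAS | counter=14 r=(13,13,10) succ=(1,1,1) retry=(1,1,0)
12 | T2 CAS | counter=14 r=(13,13,10) succ=(1,1,1) retry=(1,2,0)
13 | T1 LOAD | counter=14 r=(14,13,10) succ=(1,1,1) retry=(1,2,0)
14 | T1 CAS | counter=15 r=(14,13,10) succ=(2,1,1) retry=(1,2,0)

counter=15 r=(14,13,10) succ=(2,1,1) retry=(1,2,0)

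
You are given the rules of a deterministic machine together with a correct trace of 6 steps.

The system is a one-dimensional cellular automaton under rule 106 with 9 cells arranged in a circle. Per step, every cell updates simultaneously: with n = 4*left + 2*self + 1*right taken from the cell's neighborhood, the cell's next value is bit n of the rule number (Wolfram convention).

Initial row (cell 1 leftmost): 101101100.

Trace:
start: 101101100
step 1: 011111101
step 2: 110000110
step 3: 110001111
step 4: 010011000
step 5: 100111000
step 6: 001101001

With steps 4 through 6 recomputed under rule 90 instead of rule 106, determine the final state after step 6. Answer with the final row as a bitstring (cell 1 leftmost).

(re-executing steps 4..6 under rule 90; state before step 4: 110001111)
step 4: 011011000
step 5: 111011100
step 6: 101010111

101010111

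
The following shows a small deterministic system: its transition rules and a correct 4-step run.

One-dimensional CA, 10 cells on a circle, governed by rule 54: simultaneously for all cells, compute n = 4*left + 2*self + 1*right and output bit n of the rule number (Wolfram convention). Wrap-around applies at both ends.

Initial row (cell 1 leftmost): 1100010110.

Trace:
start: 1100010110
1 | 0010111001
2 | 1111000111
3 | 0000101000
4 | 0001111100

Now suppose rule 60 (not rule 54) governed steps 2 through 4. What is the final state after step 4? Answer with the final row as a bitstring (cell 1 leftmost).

1101011100

(re-executing steps 2..4 under rule 60; state before step 2: 0010111001)
2 | 1011100101
3 | 0110010111
4 | 1101011100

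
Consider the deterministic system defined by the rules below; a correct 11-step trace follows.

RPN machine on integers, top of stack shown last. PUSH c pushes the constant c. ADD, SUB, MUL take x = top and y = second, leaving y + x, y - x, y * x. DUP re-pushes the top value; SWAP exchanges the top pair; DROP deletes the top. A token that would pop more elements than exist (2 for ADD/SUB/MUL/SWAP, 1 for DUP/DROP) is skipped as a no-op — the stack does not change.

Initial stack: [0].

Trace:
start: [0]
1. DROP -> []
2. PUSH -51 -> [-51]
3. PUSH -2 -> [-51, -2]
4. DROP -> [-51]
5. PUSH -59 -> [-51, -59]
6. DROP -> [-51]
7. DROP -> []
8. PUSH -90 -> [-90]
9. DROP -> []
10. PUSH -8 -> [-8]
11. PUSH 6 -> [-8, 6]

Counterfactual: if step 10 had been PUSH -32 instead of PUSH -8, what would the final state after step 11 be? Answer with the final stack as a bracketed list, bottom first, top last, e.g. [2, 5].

[-32, 6]

(re-executing from step 10 with the substitution; state before step 10: [])
10. PUSH -32 -> [-32]
11. PUSH 6 -> [-32, 6]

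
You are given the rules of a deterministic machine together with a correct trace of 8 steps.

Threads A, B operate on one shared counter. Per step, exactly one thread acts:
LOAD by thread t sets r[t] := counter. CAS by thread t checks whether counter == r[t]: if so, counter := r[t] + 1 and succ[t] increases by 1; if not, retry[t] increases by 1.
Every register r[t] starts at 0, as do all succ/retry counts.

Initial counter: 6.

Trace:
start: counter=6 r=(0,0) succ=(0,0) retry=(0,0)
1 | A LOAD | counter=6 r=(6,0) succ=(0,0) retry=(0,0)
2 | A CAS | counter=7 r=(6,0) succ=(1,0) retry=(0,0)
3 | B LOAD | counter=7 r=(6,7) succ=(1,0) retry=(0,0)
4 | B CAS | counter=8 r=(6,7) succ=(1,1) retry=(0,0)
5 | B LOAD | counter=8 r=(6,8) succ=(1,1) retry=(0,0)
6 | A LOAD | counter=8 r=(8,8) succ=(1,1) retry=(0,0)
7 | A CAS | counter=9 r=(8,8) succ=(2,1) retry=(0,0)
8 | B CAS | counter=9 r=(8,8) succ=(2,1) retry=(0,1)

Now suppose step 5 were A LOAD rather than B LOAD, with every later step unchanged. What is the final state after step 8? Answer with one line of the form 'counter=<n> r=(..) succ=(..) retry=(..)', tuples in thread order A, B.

(re-executing from step 5 with the substitution; state before step 5: counter=8 r=(6,7) succ=(1,1) retry=(0,0))
5 | A LOAD | counter=8 r=(8,7) succ=(1,1) retry=(0,0)
6 | A LOAD | counter=8 r=(8,7) succ=(1,1) retry=(0,0)
7 | A CAS | counter=9 r=(8,7) succ=(2,1) retry=(0,0)
8 | B CAS | counter=9 r=(8,7) succ=(2,1) retry=(0,1)

counter=9 r=(8,7) succ=(2,1) retry=(0,1)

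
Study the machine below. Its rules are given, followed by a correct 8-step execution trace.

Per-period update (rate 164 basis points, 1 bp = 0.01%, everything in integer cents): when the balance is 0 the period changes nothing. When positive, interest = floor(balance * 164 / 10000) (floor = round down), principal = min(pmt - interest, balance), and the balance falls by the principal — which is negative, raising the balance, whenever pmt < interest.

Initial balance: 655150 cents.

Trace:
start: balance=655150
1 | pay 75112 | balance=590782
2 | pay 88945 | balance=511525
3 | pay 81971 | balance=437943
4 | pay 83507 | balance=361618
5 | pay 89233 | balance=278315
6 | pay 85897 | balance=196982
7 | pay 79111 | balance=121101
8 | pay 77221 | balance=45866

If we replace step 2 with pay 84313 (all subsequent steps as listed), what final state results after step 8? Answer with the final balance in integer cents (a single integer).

50971

(re-executing from step 2 with the substitution; state before step 2: balance=590782)
2 | pay 84313 | balance=516157
3 | pay 81971 | balance=442650
4 | pay 83507 | balance=366402
5 | pay 89233 | balance=283177
6 | pay 85897 | balance=201924
7 | pay 79111 | balance=126124
8 | pay 77221 | balance=50971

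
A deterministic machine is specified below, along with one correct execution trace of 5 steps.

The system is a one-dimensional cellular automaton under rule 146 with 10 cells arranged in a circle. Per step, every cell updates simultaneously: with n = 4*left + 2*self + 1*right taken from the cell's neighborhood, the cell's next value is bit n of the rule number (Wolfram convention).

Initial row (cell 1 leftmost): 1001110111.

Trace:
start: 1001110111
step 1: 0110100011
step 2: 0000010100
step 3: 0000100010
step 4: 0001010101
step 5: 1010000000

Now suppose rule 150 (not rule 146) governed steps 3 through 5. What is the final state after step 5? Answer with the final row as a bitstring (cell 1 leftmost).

(re-executing steps 3..5 under rule 150; state before step 3: 0000010100)
step 3: 0000110110
step 4: 0001000001
step 5: 1011100011

1011100011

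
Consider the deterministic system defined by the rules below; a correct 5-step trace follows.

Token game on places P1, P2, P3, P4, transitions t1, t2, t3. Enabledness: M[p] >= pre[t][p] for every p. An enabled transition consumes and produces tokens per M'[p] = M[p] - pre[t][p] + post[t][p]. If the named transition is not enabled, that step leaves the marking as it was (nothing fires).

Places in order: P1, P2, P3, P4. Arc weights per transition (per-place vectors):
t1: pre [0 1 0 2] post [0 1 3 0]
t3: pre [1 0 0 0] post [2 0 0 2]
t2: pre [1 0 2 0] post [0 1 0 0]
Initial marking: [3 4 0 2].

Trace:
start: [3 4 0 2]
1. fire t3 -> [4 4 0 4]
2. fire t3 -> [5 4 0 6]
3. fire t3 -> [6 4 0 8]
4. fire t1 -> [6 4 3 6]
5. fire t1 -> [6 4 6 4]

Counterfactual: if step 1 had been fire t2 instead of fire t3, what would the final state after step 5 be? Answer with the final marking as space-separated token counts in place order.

(re-executing from step 1 with the substitution; state before step 1: [3 4 0 2])
1. fire t2 -> [3 4 0 2]
2. fire t3 -> [4 4 0 4]
3. fire t3 -> [5 4 0 6]
4. fire t1 -> [5 4 3 4]
5. fire t1 -> [5 4 6 2]

5 4 6 2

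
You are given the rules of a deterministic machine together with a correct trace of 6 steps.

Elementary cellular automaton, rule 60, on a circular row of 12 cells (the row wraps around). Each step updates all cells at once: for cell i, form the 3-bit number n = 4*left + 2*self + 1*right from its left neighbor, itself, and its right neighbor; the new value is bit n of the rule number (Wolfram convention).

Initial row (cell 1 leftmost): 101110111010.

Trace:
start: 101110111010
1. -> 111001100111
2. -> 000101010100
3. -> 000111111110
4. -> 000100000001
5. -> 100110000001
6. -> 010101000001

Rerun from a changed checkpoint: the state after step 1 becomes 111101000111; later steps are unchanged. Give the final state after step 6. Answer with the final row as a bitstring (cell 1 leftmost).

state after step 1 := 111101000111
2. -> 000011100100
3. -> 000010010110
4. -> 000011011101
5. -> 100010110011
6. -> 010011101010

010011101010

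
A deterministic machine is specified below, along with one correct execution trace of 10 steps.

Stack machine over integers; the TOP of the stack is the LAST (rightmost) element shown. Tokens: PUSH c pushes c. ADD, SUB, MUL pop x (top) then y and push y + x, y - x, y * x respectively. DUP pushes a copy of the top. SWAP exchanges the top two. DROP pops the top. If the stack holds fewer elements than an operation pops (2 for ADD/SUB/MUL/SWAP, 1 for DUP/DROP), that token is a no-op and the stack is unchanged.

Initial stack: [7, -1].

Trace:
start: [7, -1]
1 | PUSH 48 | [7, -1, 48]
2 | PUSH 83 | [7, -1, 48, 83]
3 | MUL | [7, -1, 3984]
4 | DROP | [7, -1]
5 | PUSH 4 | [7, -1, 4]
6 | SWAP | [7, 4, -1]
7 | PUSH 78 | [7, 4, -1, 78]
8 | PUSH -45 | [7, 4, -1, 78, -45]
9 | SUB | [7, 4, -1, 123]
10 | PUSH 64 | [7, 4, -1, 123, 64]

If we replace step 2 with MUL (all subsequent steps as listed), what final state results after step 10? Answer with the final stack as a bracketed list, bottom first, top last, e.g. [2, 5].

(re-executing from step 2 with the substitution; state before step 2: [7, -1, 48])
2 | MUL | [7, -48]
3 | MUL | [-336]
4 | DROP | []
5 | PUSH 4 | [4]
6 | SWAP | [4]
7 | PUSH 78 | [4, 78]
8 | PUSH -45 | [4, 78, -45]
9 | SUB | [4, 123]
10 | PUSH 64 | [4, 123, 64]

[4, 123, 64]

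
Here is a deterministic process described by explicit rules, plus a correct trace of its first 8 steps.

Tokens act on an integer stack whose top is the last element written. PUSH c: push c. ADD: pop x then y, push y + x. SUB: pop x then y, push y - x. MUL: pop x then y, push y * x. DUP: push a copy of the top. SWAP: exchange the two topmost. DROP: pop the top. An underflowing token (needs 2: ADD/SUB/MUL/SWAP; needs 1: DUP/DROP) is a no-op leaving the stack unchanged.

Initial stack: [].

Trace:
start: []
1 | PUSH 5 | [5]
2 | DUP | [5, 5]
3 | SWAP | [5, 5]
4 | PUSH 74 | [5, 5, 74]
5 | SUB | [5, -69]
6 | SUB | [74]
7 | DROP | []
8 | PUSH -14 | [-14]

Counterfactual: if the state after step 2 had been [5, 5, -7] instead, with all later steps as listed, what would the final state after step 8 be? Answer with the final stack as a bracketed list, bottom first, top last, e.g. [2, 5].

[5, -14]

state after step 2 := [5, 5, -7]
3 | SWAP | [5, -7, 5]
4 | PUSH 74 | [5, -7, 5, 74]
5 | SUB | [5, -7, -69]
6 | SUB | [5, 62]
7 | DROP | [5]
8 | PUSH -14 | [5, -14]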